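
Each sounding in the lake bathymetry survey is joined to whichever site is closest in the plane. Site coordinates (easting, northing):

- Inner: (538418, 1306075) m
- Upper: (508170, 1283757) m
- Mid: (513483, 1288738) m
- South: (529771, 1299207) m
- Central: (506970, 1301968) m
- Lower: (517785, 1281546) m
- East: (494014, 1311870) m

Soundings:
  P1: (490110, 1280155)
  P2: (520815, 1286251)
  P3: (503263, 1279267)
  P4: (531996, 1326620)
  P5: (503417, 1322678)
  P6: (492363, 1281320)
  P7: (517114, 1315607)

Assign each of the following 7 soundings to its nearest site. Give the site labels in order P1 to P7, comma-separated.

Upper, Lower, Upper, Inner, East, Upper, Central

P1 → Upper (d²=339138004.00)
P2 → Lower (d²=31317925.00)
P3 → Upper (d²=44238749.00)
P4 → Inner (d²=463339109.00)
P5 → East (d²=205229273.00)
P6 → Upper (d²=255800218.00)
P7 → Central (d²=288923057.00)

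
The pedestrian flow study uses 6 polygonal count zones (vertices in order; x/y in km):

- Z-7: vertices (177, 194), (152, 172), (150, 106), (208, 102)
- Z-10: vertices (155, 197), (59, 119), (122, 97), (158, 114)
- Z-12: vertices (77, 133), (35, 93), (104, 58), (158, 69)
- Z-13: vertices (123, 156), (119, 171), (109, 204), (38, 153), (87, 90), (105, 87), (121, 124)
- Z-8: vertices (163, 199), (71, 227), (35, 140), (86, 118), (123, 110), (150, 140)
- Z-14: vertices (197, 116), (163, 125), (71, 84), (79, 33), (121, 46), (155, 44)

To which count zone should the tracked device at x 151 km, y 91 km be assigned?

Cast a ray rightward from (151, 91). For each polygon, the edges (by vertex number in listed order) whose endpoints lie on opposite sides of y = 91, where each meets that height, and whether that is right or left of the point:
Z-7: no edge straddles that height → 0 crossings.
Z-10: no edge straddles that height → 0 crossings.
Z-12: 2–3 at x≈38.9 (left), 4–1 at x≈130.2 (left) → 0 crossings.
Z-13: 4–5 at x≈86.2 (left), 6–7 at x≈106.7 (left) → 0 crossings.
Z-8: no edge straddles that height → 0 crossings.
Z-14: 2–3 at x≈86.7 (left), 6–1 at x≈182.4 (right) → 1 crossing.
Only Z-14 has an odd count, so the point is inside Z-14.

Z-14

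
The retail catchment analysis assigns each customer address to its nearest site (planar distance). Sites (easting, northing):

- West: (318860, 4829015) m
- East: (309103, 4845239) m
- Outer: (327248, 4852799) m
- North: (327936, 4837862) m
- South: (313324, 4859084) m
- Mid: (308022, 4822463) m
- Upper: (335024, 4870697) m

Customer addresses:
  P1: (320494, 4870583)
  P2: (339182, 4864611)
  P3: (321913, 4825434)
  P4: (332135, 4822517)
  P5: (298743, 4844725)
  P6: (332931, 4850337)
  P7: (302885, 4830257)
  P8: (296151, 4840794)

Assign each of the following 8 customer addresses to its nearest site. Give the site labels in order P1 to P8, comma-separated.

South, Upper, West, West, East, Outer, Mid, East

P1 → South (d²=183635901.00)
P2 → Upper (d²=54328360.00)
P3 → West (d²=22144370.00)
P4 → West (d²=218449629.00)
P5 → East (d²=107593796.00)
P6 → Outer (d²=38357933.00)
P7 → Mid (d²=87135205.00)
P8 → East (d²=187512329.00)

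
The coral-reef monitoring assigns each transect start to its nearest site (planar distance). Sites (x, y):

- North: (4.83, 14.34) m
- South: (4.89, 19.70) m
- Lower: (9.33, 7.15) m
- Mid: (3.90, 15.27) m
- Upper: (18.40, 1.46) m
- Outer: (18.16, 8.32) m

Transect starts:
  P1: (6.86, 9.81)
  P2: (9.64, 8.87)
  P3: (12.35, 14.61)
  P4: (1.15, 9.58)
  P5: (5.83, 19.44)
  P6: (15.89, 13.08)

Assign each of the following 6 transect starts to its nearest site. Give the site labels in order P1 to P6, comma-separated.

Lower, Lower, North, North, South, Outer

P1 → Lower (d²=13.18)
P2 → Lower (d²=3.05)
P3 → North (d²=56.62)
P4 → North (d²=36.20)
P5 → South (d²=0.95)
P6 → Outer (d²=27.81)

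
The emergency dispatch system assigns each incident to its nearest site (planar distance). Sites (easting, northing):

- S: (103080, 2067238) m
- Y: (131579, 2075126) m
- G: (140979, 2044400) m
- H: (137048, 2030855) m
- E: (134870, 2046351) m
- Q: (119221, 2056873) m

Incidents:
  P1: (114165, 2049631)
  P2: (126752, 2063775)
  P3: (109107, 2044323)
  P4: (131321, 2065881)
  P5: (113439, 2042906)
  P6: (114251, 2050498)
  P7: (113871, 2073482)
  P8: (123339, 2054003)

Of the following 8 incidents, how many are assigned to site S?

1

P1 → Q
P2 → Q
P3 → Q
P4 → Y
P5 → Q
P6 → Q
P7 → S
P8 → Q
1 of the 8 goes to S.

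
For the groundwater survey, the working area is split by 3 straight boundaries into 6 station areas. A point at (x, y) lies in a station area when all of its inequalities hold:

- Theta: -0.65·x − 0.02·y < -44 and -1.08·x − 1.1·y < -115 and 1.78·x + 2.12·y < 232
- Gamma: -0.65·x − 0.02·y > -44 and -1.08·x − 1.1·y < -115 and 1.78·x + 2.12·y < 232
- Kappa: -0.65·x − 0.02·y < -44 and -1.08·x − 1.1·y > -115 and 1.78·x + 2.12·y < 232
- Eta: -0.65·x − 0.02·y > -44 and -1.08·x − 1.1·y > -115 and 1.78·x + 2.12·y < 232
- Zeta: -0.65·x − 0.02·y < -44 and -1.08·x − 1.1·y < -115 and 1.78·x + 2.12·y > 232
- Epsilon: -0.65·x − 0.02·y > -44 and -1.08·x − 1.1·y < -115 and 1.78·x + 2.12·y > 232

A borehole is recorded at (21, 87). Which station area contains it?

Gamma

-0.65·21 − 0.02·87 = -15.390, which is > -44
-1.08·21 − 1.1·87 = -118.380, which is < -115
1.78·21 + 2.12·87 = 221.820, which is < 232
This sign pattern matches Gamma.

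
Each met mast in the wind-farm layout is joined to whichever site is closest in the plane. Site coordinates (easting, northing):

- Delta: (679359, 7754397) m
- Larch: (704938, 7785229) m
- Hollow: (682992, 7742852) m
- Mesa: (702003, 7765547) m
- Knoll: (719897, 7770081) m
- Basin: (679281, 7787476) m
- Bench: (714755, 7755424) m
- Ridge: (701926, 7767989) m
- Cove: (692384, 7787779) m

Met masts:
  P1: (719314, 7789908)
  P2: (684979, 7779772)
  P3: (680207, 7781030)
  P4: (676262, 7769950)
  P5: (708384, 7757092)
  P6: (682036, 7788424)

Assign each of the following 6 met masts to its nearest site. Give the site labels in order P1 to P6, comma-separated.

P1 → Larch (d²=228562417.00)
P2 → Basin (d²=91818820.00)
P3 → Basin (d²=42408392.00)
P4 → Delta (d²=251487218.00)
P5 → Bench (d²=43371865.00)
P6 → Basin (d²=8488729.00)

Larch, Basin, Basin, Delta, Bench, Basin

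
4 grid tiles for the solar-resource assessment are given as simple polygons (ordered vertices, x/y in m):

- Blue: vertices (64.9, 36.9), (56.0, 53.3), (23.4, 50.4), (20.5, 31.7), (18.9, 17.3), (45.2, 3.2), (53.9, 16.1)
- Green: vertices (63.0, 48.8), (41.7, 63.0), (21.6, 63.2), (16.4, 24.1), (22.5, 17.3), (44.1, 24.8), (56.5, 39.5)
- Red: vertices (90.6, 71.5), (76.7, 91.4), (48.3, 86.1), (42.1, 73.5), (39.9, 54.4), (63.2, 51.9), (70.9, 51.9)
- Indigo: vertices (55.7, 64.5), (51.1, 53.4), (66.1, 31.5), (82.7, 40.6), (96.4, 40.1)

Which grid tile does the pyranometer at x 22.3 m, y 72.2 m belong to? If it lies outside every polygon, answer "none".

Cast a ray rightward from (22.3, 72.2). For each polygon, the edges (by vertex number in listed order) whose endpoints lie on opposite sides of y = 72.2, where each meets that height, and whether that is right or left of the point:
Blue: no edge straddles that height → 0 crossings.
Green: no edge straddles that height → 0 crossings.
Red: 1–2 at x≈90.11 (right), 4–5 at x≈41.95 (right) → 2 crossings.
Indigo: no edge straddles that height → 0 crossings.
All counts are even, so the point lies outside every listed polygon.

none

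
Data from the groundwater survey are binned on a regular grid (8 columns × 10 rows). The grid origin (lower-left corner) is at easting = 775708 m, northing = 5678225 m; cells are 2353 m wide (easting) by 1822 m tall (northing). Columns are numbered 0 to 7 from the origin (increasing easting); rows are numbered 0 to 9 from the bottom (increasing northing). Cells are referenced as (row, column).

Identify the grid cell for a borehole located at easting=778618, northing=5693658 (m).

Column index: ⌊(778618 − 775708) / 2353⌋ = ⌊1.237⌋ = 1
Row offset from origin: ⌊(5693658 − 5678225) / 1822⌋ = ⌊8.470⌋ = 8 → row 8

(8, 1)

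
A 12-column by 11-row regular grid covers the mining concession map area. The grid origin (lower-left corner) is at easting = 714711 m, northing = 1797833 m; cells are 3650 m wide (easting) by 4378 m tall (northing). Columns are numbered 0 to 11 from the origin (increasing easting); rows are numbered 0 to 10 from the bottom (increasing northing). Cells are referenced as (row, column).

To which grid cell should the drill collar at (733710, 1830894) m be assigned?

Column index: ⌊(733710 − 714711) / 3650⌋ = ⌊5.205⌋ = 5
Row offset from origin: ⌊(1830894 − 1797833) / 4378⌋ = ⌊7.552⌋ = 7 → row 7

(7, 5)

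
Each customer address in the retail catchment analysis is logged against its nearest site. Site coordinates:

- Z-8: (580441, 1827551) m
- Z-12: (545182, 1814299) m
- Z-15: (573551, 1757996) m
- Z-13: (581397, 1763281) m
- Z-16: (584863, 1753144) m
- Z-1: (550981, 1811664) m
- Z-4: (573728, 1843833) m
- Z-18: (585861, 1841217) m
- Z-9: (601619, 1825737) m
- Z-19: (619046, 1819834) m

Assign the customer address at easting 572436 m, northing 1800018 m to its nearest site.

Squared distances to each site:
Z-8: 822146114.000; Z-12: 946727477.000; Z-15: 1767091709.000; Z-13: 1429906690.000; Z-16: 2351602205.000; Z-1: 595946341.000; Z-4: 1921423489.000; Z-18: 1877588226.000; Z-9: 1513114450.000; Z-19: 2565165956.000.
Minimum at Z-1.

Z-1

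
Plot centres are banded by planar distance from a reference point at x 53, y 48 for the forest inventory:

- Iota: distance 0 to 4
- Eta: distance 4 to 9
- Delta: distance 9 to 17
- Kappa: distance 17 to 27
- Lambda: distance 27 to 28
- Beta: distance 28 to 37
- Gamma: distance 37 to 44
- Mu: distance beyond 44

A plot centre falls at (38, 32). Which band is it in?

Kappa

Distance = √((38−53)² + (32−48)²) = √(225.000 + 256.000) = 21.932.
17 ≤ 21.932 < 27 → Kappa.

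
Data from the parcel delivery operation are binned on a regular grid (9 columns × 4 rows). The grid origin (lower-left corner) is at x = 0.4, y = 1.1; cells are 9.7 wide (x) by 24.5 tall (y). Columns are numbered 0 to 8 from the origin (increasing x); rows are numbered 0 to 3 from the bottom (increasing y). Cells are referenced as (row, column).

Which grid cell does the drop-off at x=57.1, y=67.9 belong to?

Column index: ⌊(57.1 − 0.4) / 9.7⌋ = ⌊5.845⌋ = 5
Row offset from origin: ⌊(67.9 − 1.1) / 24.5⌋ = ⌊2.727⌋ = 2 → row 2

(2, 5)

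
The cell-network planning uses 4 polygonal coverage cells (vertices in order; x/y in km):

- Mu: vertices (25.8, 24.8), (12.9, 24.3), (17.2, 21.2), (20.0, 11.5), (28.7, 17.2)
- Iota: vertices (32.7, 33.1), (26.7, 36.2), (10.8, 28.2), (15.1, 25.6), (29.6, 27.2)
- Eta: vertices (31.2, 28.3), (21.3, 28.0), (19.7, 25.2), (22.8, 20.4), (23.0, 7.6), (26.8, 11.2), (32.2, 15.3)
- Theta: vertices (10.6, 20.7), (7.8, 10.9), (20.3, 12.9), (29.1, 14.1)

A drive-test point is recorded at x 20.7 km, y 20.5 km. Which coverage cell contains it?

Mu

Cast a ray rightward from (20.7, 20.5). For each polygon, the edges (by vertex number in listed order) whose endpoints lie on opposite sides of y = 20.5, where each meets that height, and whether that is right or left of the point:
Mu: 3–4 at x≈17.40 (left), 5–1 at x≈27.44 (right) → 1 crossing.
Iota: no edge straddles that height → 0 crossings.
Eta: 3–4 at x≈22.74 (right), 7–1 at x≈31.80 (right) → 2 crossings.
Theta: 1–2 at x≈10.54 (left), 4–1 at x≈11.16 (left) → 0 crossings.
Only Mu has an odd count, so the point is inside Mu.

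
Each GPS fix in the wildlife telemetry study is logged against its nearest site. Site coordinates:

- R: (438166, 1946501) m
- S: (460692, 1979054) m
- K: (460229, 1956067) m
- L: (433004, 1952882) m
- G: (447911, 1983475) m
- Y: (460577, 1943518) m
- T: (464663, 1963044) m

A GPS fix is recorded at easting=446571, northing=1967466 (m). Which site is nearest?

G

Squared distances to each site:
R: 510175250.000; S: 333684385.000; K: 316478165.000; L: 396756545.000; G: 258083681.000; Y: 769674740.000; T: 346874548.000.
Minimum at G.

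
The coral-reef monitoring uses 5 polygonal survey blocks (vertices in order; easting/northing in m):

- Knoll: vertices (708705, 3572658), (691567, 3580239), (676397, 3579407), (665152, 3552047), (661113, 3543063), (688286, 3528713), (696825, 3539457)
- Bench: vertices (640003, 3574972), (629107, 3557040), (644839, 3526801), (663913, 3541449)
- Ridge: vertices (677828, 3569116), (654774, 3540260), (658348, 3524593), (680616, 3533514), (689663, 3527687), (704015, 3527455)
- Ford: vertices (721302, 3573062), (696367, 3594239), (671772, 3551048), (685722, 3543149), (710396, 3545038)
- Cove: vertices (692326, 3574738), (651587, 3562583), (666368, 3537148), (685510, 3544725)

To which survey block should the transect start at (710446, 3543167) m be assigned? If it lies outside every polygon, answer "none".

none

Cast a ray rightward from (710446, 3543167). For each polygon, the edges (by vertex number in listed order) whose endpoints lie on opposite sides of northing = 3543167, where each meets that height, and whether that is right or left of the point:
Knoll: 4–5 at easting≈661159.8 (left), 7–1 at easting≈698152.5 (left) → 0 crossings.
Bench: 2–3 at easting≈636324.5 (left), 4–1 at easting≈662687.7 (left) → 0 crossings.
Ridge: 1–2 at easting≈657096.5 (left), 6–1 at easting≈694138.9 (left) → 0 crossings.
Ford: 3–4 at easting≈685690.2 (left), 4–5 at easting≈685957.1 (left) → 0 crossings.
Cove: 2–3 at easting≈662870.2 (left), 3–4 at easting≈681574.0 (left) → 0 crossings.
All counts are even, so the point lies outside every listed polygon.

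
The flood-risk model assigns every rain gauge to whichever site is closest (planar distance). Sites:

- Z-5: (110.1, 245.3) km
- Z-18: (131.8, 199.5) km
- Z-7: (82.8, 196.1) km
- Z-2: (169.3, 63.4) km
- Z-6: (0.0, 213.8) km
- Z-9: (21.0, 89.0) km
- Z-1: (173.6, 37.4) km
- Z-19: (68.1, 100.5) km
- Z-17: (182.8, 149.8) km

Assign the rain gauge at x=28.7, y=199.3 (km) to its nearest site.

Squared distances to each site:
Z-5: 8741.960; Z-18: 10629.650; Z-7: 2937.050; Z-2: 38237.170; Z-6: 1033.940; Z-9: 12225.380; Z-1: 47207.620; Z-19: 11313.800; Z-17: 26197.060.
Minimum at Z-6.

Z-6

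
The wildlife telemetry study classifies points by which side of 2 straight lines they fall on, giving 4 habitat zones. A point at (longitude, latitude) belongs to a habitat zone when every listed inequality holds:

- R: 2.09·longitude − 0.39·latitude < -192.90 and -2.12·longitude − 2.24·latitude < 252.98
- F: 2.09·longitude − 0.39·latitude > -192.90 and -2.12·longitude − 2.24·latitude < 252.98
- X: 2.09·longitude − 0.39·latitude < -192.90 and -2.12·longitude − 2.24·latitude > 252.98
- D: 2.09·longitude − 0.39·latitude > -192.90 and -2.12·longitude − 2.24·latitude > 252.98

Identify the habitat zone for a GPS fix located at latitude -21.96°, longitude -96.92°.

X

2.09·-96.92 − 0.39·-21.96 = -193.998, which is < -192.90
-2.12·-96.92 − 2.24·-21.96 = 254.661, which is > 252.98
This sign pattern matches X.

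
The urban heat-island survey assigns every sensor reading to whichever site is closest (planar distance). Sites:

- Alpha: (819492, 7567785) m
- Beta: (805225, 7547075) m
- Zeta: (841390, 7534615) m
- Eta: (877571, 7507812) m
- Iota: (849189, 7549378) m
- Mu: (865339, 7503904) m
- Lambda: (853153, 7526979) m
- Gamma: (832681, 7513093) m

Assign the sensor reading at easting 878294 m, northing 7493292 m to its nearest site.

Eta

Squared distances to each site:
Alpha: 9006882253.000; Beta: 8231689850.000; Zeta: 3069495545.000; Eta: 211353129.000; Iota: 3992740421.000; Mu: 280446569.000; Lambda: 1766883850.000; Gamma: 2472625370.000.
Minimum at Eta.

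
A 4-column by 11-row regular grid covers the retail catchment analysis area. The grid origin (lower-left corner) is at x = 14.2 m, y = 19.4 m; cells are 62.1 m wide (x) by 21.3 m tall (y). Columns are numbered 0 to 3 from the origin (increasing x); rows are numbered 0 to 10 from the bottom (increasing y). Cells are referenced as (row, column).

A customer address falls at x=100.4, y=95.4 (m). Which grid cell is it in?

(3, 1)

Column index: ⌊(100.4 − 14.2) / 62.1⌋ = ⌊1.388⌋ = 1
Row offset from origin: ⌊(95.4 − 19.4) / 21.3⌋ = ⌊3.568⌋ = 3 → row 3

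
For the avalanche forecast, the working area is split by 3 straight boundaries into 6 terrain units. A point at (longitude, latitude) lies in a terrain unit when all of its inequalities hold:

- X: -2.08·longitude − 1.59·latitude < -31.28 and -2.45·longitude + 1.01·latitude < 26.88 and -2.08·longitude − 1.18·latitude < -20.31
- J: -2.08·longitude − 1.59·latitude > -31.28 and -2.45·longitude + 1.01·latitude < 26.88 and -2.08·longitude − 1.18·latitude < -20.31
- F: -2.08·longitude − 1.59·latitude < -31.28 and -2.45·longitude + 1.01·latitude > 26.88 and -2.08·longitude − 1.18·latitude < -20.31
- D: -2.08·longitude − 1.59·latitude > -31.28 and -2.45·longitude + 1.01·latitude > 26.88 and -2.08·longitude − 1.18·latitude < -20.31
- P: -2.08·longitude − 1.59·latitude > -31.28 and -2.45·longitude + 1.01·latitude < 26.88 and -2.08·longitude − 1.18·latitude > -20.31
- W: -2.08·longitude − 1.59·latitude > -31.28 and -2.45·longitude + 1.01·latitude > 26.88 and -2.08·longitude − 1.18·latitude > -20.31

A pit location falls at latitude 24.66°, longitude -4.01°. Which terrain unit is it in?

D

-2.08·-4.01 − 1.59·24.66 = -30.869, which is > -31.28
-2.45·-4.01 + 1.01·24.66 = 34.731, which is > 26.88
-2.08·-4.01 − 1.18·24.66 = -20.758, which is < -20.31
This sign pattern matches D.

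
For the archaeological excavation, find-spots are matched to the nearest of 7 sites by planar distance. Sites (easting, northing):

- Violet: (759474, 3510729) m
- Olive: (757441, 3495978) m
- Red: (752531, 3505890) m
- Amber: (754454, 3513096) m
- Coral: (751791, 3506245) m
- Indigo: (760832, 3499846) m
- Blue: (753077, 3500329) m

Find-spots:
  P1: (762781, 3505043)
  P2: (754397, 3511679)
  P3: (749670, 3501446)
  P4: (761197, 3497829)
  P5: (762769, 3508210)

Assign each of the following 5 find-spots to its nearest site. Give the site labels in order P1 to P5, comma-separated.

Indigo, Amber, Blue, Indigo, Violet

P1 → Indigo (d²=30807410.00)
P2 → Amber (d²=2011138.00)
P3 → Blue (d²=12855338.00)
P4 → Indigo (d²=4201514.00)
P5 → Violet (d²=17202386.00)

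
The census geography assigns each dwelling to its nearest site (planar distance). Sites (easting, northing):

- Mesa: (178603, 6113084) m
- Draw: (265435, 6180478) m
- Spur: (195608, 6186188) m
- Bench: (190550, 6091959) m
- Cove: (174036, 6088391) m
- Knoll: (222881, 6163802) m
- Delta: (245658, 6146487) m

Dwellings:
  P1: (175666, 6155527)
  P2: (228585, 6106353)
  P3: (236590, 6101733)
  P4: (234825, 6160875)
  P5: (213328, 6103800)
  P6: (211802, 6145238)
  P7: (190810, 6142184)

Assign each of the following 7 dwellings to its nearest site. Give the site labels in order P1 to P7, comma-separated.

P1 → Spur (d²=1337780285.00)
P2 → Bench (d²=1653848461.00)
P3 → Delta (d²=2085149140.00)
P4 → Knoll (d²=151226465.00)
P5 → Bench (d²=659046565.00)
P6 → Knoll (d²=467366337.00)
P7 → Mesa (d²=995820849.00)

Spur, Bench, Delta, Knoll, Bench, Knoll, Mesa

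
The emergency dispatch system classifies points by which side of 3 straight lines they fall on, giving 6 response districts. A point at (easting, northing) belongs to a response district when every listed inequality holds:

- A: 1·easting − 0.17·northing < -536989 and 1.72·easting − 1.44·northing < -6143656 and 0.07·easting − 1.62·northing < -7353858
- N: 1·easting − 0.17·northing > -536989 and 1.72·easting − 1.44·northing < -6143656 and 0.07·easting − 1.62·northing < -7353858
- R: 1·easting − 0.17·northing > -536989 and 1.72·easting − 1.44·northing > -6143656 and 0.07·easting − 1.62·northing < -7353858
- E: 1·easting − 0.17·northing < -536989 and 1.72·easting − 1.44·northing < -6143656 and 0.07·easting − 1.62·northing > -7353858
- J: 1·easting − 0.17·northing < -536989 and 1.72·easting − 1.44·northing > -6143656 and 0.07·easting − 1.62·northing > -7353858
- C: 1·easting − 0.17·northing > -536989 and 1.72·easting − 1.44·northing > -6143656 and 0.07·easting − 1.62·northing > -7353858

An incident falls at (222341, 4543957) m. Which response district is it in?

1·222341 − 0.17·4543957 = -550131.690, which is < -536989
1.72·222341 − 1.44·4543957 = -6160871.560, which is < -6143656
0.07·222341 − 1.62·4543957 = -7345646.470, which is > -7353858
This sign pattern matches E.

E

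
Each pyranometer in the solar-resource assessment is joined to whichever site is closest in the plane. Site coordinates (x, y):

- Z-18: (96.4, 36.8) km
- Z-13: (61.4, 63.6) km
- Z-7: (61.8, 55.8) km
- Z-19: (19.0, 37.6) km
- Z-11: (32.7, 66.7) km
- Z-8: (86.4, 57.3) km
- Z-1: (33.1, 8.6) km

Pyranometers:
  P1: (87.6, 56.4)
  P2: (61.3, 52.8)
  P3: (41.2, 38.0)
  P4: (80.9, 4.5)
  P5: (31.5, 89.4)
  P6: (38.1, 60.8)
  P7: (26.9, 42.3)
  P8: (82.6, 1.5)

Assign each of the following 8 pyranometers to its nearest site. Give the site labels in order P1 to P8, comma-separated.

P1 → Z-8 (d²=2.25)
P2 → Z-7 (d²=9.25)
P3 → Z-19 (d²=493.00)
P4 → Z-18 (d²=1283.54)
P5 → Z-11 (d²=516.73)
P6 → Z-11 (d²=63.97)
P7 → Z-19 (d²=84.50)
P8 → Z-18 (d²=1436.53)

Z-8, Z-7, Z-19, Z-18, Z-11, Z-11, Z-19, Z-18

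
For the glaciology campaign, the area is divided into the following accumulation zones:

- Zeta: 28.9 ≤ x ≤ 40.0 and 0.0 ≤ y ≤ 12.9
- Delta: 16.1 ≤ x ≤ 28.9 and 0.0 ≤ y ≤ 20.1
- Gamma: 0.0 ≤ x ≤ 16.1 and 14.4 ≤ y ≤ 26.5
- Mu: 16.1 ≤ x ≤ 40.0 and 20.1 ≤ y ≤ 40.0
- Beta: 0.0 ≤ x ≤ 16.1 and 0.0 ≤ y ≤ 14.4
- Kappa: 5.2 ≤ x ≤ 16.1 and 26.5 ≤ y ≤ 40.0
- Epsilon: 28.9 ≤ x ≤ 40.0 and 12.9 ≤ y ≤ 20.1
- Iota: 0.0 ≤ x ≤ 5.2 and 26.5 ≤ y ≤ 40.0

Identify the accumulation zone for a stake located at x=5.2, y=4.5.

Beta

The point has x = 5.2 and y = 4.5.
Only Beta satisfies 0.0 ≤ x ≤ 16.1 and 0.0 ≤ y ≤ 14.4.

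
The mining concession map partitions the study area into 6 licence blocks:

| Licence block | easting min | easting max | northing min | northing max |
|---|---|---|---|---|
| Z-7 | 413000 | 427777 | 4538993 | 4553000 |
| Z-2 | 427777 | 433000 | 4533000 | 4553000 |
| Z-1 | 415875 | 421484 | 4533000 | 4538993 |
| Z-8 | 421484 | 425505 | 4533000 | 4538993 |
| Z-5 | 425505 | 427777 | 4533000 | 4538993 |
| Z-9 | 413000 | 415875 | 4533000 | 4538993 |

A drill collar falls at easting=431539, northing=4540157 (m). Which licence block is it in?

Z-2

The point has easting = 431539 and northing = 4540157.
Only Z-2 satisfies 427777 ≤ easting ≤ 433000 and 4533000 ≤ northing ≤ 4553000.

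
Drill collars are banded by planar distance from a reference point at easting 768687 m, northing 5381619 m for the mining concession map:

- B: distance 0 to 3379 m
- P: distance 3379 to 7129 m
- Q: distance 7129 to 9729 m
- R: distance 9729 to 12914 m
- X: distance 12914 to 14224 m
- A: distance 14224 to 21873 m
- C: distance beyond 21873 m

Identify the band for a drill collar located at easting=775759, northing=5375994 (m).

Q

Distance = √((775759−768687)² + (5375994−5381619)²) = √(50013184.000 + 31640625.000) = 9036.250 m.
7129 ≤ 9036.250 < 9729 → Q.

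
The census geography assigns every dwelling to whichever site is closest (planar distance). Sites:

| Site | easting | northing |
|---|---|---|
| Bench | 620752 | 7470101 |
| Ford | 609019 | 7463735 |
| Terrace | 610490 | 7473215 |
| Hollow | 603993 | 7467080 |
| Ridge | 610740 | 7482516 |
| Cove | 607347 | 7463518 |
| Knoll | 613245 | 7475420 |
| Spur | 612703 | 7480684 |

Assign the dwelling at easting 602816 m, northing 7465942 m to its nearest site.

Squared distances to each site:
Bench: 338997377.000; Ford: 43348058.000; Terrace: 111786805.000; Hollow: 2680373.000; Ridge: 337487252.000; Cove: 26405737.000; Knoll: 198596525.000; Spur: 315079333.000.
Minimum at Hollow.

Hollow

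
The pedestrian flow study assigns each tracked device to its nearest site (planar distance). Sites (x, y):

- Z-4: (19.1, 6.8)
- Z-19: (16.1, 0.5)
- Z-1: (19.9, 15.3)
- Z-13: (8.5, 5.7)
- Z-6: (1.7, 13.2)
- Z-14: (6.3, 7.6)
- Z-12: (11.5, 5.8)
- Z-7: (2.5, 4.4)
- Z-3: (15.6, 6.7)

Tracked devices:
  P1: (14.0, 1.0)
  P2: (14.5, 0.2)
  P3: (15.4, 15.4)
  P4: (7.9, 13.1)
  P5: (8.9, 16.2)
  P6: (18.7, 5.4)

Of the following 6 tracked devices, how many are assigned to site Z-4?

P1 → Z-19
P2 → Z-19
P3 → Z-1
P4 → Z-14
P5 → Z-6
P6 → Z-4
1 of the 6 goes to Z-4.

1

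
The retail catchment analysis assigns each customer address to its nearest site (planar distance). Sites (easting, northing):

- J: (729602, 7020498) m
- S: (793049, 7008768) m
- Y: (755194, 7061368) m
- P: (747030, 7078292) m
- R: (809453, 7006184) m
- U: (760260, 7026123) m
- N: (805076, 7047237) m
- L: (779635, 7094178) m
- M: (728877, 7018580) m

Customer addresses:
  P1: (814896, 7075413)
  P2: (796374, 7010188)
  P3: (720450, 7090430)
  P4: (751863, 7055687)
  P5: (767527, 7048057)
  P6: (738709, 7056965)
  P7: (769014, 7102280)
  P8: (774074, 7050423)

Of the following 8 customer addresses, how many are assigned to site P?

1

P1 → N
P2 → S
P3 → P
P4 → Y
P5 → Y
P6 → Y
P7 → L
P8 → Y
1 of the 8 goes to P.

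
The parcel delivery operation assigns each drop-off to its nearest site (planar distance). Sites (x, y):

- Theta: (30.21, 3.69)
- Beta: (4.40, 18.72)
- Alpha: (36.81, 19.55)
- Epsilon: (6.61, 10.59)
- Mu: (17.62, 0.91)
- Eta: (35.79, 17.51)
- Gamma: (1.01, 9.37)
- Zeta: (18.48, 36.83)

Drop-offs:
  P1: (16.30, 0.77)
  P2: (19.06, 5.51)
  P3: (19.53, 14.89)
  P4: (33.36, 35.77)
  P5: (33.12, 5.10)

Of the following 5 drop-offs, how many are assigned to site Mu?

P1 → Mu
P2 → Mu
P3 → Epsilon
P4 → Zeta
P5 → Theta
2 of the 5 go to Mu.

2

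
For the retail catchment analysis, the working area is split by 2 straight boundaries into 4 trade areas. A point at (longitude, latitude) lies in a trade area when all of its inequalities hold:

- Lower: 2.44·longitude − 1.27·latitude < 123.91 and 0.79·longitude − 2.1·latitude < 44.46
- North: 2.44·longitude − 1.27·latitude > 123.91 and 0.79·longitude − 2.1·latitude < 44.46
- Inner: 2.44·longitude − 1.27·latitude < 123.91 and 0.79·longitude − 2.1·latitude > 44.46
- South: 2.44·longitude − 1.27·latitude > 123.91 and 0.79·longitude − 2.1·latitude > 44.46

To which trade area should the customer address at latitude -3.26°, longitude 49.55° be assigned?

2.44·49.55 − 1.27·-3.26 = 125.042, which is > 123.91
0.79·49.55 − 2.1·-3.26 = 45.990, which is > 44.46
This sign pattern matches South.

South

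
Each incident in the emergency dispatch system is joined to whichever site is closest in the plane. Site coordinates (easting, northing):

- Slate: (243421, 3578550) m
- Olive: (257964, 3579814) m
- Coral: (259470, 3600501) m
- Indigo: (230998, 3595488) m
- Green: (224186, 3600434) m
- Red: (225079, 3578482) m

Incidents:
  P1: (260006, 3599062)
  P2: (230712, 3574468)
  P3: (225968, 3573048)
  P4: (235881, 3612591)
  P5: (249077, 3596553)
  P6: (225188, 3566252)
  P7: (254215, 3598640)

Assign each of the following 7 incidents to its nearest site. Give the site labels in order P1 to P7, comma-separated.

P1 → Coral (d²=2358017.00)
P2 → Red (d²=47842885.00)
P3 → Red (d²=30318677.00)
P4 → Green (d²=284565674.00)
P5 → Coral (d²=123601153.00)
P6 → Red (d²=149584781.00)
P7 → Coral (d²=31078346.00)

Coral, Red, Red, Green, Coral, Red, Coral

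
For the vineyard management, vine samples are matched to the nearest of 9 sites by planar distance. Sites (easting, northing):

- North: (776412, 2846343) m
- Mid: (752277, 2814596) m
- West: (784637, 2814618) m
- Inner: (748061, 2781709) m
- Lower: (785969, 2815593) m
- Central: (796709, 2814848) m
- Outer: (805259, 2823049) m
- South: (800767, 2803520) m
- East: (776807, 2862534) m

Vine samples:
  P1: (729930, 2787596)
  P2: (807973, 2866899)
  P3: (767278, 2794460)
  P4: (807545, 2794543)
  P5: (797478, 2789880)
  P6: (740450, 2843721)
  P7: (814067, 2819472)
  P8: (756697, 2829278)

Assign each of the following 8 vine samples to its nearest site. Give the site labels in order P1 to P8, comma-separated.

Inner, East, Inner, South, South, Mid, Outer, Mid

P1 → Inner (d²=363389930.00)
P2 → East (d²=990372781.00)
P3 → Inner (d²=531881090.00)
P4 → South (d²=126527813.00)
P5 → South (d²=196867121.00)
P6 → Mid (d²=988143554.00)
P7 → Outer (d²=90375793.00)
P8 → Mid (d²=235097524.00)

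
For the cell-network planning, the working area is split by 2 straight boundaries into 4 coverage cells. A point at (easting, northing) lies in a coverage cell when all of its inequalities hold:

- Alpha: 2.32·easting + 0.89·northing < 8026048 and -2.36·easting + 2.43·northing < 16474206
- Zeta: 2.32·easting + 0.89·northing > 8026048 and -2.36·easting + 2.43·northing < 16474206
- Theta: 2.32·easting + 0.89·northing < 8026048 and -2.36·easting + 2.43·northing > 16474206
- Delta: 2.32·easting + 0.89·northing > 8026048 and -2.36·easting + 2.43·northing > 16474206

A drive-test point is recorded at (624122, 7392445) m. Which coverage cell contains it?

Delta

2.32·624122 + 0.89·7392445 = 8027239.090, which is > 8026048
-2.36·624122 + 2.43·7392445 = 16490713.430, which is > 16474206
This sign pattern matches Delta.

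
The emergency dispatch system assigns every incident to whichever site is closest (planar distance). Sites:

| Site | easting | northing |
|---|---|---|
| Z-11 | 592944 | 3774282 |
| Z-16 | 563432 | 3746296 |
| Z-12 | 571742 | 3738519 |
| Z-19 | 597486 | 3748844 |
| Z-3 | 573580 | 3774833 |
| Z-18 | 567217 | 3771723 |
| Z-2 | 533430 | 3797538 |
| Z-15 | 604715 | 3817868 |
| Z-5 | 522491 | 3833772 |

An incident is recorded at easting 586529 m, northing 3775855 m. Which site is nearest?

Squared distances to each site:
Z-11: 43626554.000; Z-16: 1407205890.000; Z-12: 1612632265.000; Z-19: 849649970.000; Z-3: 168721085.000; Z-18: 390026768.000; Z-2: 3289656290.000; Z-15: 2095822765.000; Z-5: 7455244333.000.
Minimum at Z-11.

Z-11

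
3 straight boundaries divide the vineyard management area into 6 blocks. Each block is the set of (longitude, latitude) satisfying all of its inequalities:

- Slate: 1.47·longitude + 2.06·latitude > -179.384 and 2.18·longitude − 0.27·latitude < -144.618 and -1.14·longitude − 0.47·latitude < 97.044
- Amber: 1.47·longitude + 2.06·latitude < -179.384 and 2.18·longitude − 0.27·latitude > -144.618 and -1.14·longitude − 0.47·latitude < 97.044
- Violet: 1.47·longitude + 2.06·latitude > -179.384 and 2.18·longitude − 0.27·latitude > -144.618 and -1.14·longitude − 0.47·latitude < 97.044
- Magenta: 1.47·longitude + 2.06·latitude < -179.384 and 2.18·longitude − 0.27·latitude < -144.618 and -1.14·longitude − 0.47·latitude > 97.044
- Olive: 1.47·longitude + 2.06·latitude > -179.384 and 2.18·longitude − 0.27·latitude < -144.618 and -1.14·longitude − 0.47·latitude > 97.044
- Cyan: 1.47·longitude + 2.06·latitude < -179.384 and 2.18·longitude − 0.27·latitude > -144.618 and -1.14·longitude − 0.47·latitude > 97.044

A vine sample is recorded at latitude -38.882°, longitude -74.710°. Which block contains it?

1.47·-74.710 + 2.06·-38.882 = -189.921, which is < -179.384
2.18·-74.710 − 0.27·-38.882 = -152.370, which is < -144.618
-1.14·-74.710 − 0.47·-38.882 = 103.444, which is > 97.044
This sign pattern matches Magenta.

Magenta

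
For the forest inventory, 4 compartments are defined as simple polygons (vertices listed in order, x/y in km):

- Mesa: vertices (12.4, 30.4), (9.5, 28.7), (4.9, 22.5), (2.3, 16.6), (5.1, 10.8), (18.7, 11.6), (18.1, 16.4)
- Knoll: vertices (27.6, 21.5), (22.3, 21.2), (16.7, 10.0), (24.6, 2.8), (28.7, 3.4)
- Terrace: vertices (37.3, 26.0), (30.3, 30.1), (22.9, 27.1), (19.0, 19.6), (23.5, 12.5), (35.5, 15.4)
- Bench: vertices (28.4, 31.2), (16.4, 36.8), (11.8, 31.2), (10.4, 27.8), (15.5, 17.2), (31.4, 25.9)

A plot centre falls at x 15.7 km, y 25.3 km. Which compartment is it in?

Cast a ray rightward from (15.7, 25.3). For each polygon, the edges (by vertex number in listed order) whose endpoints lie on opposite sides of y = 25.3, where each meets that height, and whether that is right or left of the point:
Mesa: 2–3 at x≈6.98 (left), 7–1 at x≈14.48 (left) → 0 crossings.
Knoll: no edge straddles that height → 0 crossings.
Terrace: 3–4 at x≈21.96 (right), 6–1 at x≈37.18 (right) → 2 crossings.
Bench: 4–5 at x≈11.60 (left), 5–6 at x≈30.30 (right) → 1 crossing.
Only Bench has an odd count, so the point is inside Bench.

Bench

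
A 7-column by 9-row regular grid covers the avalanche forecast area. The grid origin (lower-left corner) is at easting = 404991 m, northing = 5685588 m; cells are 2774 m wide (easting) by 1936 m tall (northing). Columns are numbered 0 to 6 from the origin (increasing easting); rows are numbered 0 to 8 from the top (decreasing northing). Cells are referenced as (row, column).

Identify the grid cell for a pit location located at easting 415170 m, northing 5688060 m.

Column index: ⌊(415170 − 404991) / 2774⌋ = ⌊3.669⌋ = 3
Row offset from origin: ⌊(5688060 − 5685588) / 1936⌋ = ⌊1.277⌋ = 1 → row 7 (counted from top)

(7, 3)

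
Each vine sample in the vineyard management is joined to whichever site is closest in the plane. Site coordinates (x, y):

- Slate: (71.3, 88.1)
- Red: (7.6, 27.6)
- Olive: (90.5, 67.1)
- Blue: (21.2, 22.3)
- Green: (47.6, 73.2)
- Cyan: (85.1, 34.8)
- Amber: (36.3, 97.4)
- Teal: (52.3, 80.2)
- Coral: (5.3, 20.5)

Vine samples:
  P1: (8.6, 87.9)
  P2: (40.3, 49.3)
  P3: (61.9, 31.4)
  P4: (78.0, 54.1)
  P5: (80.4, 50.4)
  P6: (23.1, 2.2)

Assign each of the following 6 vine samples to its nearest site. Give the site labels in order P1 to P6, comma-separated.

Amber, Green, Cyan, Olive, Cyan, Blue

P1 → Amber (d²=857.54)
P2 → Green (d²=624.50)
P3 → Cyan (d²=549.80)
P4 → Olive (d²=325.25)
P5 → Cyan (d²=265.45)
P6 → Blue (d²=407.62)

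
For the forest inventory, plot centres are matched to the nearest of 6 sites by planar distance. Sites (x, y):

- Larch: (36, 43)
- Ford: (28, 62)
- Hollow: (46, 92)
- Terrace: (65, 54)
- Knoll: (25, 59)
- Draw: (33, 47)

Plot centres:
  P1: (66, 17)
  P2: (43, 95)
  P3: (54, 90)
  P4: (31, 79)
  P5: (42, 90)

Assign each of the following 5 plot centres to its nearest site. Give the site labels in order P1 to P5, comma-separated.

Terrace, Hollow, Hollow, Ford, Hollow

P1 → Terrace (d²=1370.00)
P2 → Hollow (d²=18.00)
P3 → Hollow (d²=68.00)
P4 → Ford (d²=298.00)
P5 → Hollow (d²=20.00)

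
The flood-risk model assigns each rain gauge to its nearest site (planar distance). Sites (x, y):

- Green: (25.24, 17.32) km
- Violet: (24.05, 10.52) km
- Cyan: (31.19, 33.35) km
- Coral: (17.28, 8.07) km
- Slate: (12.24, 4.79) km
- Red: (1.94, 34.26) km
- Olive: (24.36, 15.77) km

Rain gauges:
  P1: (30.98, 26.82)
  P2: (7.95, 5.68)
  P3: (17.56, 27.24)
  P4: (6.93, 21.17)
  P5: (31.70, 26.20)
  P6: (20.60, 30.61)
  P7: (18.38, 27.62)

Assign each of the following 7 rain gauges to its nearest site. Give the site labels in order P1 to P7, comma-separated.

P1 → Cyan (d²=42.69)
P2 → Slate (d²=19.20)
P3 → Green (d²=157.39)
P4 → Red (d²=196.25)
P5 → Cyan (d²=51.38)
P6 → Cyan (d²=119.66)
P7 → Green (d²=153.15)

Cyan, Slate, Green, Red, Cyan, Cyan, Green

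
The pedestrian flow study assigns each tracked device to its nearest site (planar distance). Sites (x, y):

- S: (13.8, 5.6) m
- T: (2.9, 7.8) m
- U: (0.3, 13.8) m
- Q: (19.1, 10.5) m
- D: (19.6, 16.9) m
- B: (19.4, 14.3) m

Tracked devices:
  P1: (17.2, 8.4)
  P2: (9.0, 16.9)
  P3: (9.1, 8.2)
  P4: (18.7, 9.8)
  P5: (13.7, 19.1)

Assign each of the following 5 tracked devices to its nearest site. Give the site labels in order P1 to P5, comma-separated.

Q, U, S, Q, D

P1 → Q (d²=8.02)
P2 → U (d²=85.30)
P3 → S (d²=28.85)
P4 → Q (d²=0.65)
P5 → D (d²=39.65)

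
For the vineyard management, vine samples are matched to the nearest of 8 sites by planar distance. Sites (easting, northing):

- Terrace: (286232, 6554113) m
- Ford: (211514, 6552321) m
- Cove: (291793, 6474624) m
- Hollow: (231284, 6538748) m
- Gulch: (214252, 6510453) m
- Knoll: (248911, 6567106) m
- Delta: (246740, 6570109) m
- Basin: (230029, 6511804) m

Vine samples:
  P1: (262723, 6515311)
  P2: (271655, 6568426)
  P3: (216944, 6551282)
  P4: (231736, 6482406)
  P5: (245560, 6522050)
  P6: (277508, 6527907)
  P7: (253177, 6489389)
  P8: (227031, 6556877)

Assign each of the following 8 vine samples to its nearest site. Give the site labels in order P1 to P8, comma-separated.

Basin, Terrace, Ford, Basin, Basin, Terrace, Basin, Ford

P1 → Basin (d²=1081196685.00)
P2 → Terrace (d²=417350898.00)
P3 → Ford (d²=30564421.00)
P4 → Basin (d²=867156253.00)
P5 → Basin (d²=346192477.00)
P6 → Terrace (d²=762862612.00)
P7 → Basin (d²=1038262129.00)
P8 → Ford (d²=261534425.00)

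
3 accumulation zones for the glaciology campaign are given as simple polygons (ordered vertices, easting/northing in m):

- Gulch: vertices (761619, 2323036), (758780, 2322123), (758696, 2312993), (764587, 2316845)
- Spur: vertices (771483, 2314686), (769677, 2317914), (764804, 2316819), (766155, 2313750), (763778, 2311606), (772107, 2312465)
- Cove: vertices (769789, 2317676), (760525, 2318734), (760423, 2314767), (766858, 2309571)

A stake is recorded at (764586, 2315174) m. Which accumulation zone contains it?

Cove

Cast a ray rightward from (764586, 2315174). For each polygon, the edges (by vertex number in listed order) whose endpoints lie on opposite sides of northing = 2315174, where each meets that height, and whether that is right or left of the point:
Gulch: 2–3 at easting≈758716.1 (left), 3–4 at easting≈762031.5 (left) → 0 crossings.
Spur: 1–2 at easting≈771210.0 (right), 3–4 at easting≈765528.1 (right) → 2 crossings.
Cove: 2–3 at easting≈760433.5 (left), 4–1 at easting≈768884.2 (right) → 1 crossing.
Only Cove has an odd count, so the point is inside Cove.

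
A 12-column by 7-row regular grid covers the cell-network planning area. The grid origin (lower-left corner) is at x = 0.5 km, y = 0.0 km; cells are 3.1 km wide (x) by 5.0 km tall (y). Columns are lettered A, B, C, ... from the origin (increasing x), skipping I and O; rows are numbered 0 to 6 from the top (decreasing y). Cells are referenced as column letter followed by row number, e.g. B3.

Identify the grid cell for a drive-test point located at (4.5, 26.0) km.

Column index: ⌊(4.5 − 0.5) / 3.1⌋ = ⌊1.290⌋ = 1 → column B
Row offset from origin: ⌊(26.0 − 0.0) / 5.0⌋ = ⌊5.200⌋ = 5 → row 1 (counted from top)

B1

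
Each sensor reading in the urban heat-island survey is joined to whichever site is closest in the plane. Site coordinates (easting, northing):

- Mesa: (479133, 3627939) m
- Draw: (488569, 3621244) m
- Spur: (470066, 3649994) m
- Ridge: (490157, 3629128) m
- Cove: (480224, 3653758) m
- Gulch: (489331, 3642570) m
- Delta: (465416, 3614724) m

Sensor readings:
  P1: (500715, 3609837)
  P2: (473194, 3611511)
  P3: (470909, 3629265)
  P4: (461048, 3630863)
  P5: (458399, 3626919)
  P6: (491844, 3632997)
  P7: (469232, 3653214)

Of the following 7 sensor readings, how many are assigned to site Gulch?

P1 → Draw
P2 → Delta
P3 → Mesa
P4 → Delta
P5 → Delta
P6 → Ridge
P7 → Spur
0 of the 7 go to Gulch.

0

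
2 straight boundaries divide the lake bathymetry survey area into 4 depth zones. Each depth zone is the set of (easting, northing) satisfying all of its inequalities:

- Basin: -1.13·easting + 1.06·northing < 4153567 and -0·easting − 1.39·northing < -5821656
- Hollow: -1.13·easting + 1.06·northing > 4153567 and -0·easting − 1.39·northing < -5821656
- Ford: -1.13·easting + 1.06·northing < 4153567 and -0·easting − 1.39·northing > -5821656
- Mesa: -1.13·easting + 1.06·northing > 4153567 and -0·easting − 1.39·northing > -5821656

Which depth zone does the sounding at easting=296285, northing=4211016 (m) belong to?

Basin

-1.13·296285 + 1.06·4211016 = 4128874.910, which is < 4153567
-0·296285 − 1.39·4211016 = -5853312.240, which is < -5821656
This sign pattern matches Basin.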